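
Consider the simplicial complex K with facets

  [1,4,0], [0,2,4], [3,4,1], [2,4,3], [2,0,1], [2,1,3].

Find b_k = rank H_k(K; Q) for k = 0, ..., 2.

We work with the vertex ordering 0 < 1 < 2 < 3 < 4. The simplices of K, each written with vertices in increasing order, are:

  0-simplices (5): [0], [1], [2], [3], [4]
  1-simplices (9): [0,1], [0,2], [0,4], [1,2], [1,3], [1,4], [2,3], [2,4], [3,4]
  2-simplices (6): [0,1,2], [0,1,4], [0,2,4], [1,2,3], [1,3,4], [2,3,4]

Hence C_0 ≅ Z^5, C_1 ≅ Z^9, C_2 ≅ Z^6.

The boundary map ∂_1: C_1 → C_0 sends each edge [p,q] (with p < q) to q − p.
The 5×9 boundary matrix has rank 4 and Smith normal form diag(1,1,1,1).

∂_2: C_2 → C_1 sends each 2-simplex [p,q,r] to [q,r] − [p,r] + [p,q]. For instance
  ∂[0,1,2] = [1,2] − [0,2] + [0,1],
  ∂[0,1,4] = [1,4] − [0,4] + [0,1].
The resulting 9×6 matrix has rank 5, and its Smith normal form has invariant factors (1,1,1,1,1).

Computing H_k = (kernel of ∂_k) / (image of ∂_{k+1}):

  H_0: rank C_0 − rank ∂_1 = 5 − 4 = 1, and the invariant factors of ∂_1 are all 1, so H_0 = Z.
  H_1: rank ker ∂_1 − rank ∂_2 = (9 − 4) − 5 = 0, and the invariant factors of ∂_2 are all 1, so H_1 = 0.
  H_2: rank ker ∂_2 − rank ∂_3 = (6 − 5) − 0 = 1, and there is no ∂_3, so H_2 = Z.

(K is a triangulation of the 2-sphere S^2.)

Hence the Betti numbers are b_0 = 1, b_1 = 0, b_2 = 1.

b_0 = 1, b_1 = 0, b_2 = 1.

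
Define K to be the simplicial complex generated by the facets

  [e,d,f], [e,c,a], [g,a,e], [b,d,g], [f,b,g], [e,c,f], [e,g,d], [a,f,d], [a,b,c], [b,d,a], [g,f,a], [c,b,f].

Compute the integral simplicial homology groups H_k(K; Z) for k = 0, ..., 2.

Fix the vertex order a < b < c < d < e < f < g and write every simplex with vertices in increasing order. Then dim K = 2 and the simplices of K are:

  0-simplices (7): a, b, c, d, e, f, g
  1-simplices (18): ab, ac, ad, ae, af, ag, bc, bd, bf, bg, ce, cf, de, df, dg, ef, eg, fg
  2-simplices (12): abc, abd, ace, adf, aeg, afg, bcf, bdg, bfg, cef, def, deg

Hence C_0 ≅ Z^7, C_1 ≅ Z^18, C_2 ≅ Z^12.

The boundary map ∂_1: C_1 → C_0 is given by ∂[p,q] = [q] − [p].
As a 7×18 matrix over Z this has rank 6, with invariant factors (1,1,1,1,1,1).

∂_2: C_2 → C_1 sends each 2-simplex [p,q,r] to [q,r] − [p,r] + [p,q]. For instance
  ∂bcf = cf − bf + bc,
  ∂deg = eg − dg + de.
The 18×12 boundary matrix has rank 12 and Smith normal form diag(1,1,1,1,1,1,1,1,1,1,1,2).

Now H_k = ker ∂_k / im ∂_{k+1}, so:

  H_0: rank C_0 − rank ∂_1 = 7 − 6 = 1, and the invariant factors of ∂_1 are all 1, so H_0 ≅ Z.
  H_1: rank ker ∂_1 − rank ∂_2 = (18 − 6) − 12 = 0, and ∂_2 has invariant factor 2 > 1, so H_1 ≅ Z/2.
  H_2: rank ker ∂_2 − rank ∂_3 = (12 − 12) − 0 = 0, and there is no ∂_3, so H_2 ≅ 0.

H_0 = Z,  H_1 = Z/2,  H_2 = 0.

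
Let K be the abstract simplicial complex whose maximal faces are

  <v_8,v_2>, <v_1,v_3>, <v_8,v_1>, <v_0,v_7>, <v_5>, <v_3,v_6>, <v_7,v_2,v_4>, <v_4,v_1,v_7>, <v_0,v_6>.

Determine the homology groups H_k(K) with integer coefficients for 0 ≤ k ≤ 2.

H_0 = Z^2,  H_1 = Z^2,  H_2 = 0.

Order the vertices as v_0 < v_1 < v_2 < v_3 < v_4 < v_5 < v_6 < v_7 < v_8. Listing each simplex with vertices in this order, K has dimension 2 with simplices:

  0-simplices (9): [v_0], [v_1], [v_2], [v_3], [v_4], [v_5], [v_6], [v_7], [v_8]
  1-simplices (11): [v_0,v_6], [v_0,v_7], [v_1,v_3], [v_1,v_4], [v_1,v_7], [v_1,v_8], [v_2,v_4], [v_2,v_7], [v_2,v_8], [v_3,v_6], [v_4,v_7]
  2-simplices (2): [v_1,v_4,v_7], [v_2,v_4,v_7]

Hence C_0 ≅ Z^9, C_1 ≅ Z^11, C_2 ≅ Z^2.

Boundary ∂_1: C_1 → C_0 sends each edge [p,q] (with p < q) to q − p. For instance
  ∂[v_4,v_7] = [v_7] − [v_4].
The 9×11 boundary matrix has rank 7 and Smith normal form diag(1,1,1,1,1,1,1).

The boundary map ∂_2: C_2 → C_1 acts by ∂[p,q,r] = [q,r] − [p,r] + [p,q]. For instance
  ∂[v_2,v_4,v_7] = [v_4,v_7] − [v_2,v_7] + [v_2,v_4],
  ∂[v_1,v_4,v_7] = [v_4,v_7] − [v_1,v_7] + [v_1,v_4].
The resulting 11×2 matrix has rank 2, and its Smith normal form has invariant factors (1,1).

From H_k ≅ ker(∂_k) / im(∂_{k+1}) we obtain:

  H_0: rank C_0 − rank ∂_1 = 9 − 7 = 2, and the invariant factors of ∂_1 are all 1, so H_0 ≅ Z^2.
  H_1: rank ker ∂_1 − rank ∂_2 = (11 − 7) − 2 = 2, and the invariant factors of ∂_2 are all 1, so H_1 ≅ Z^2.
  H_2: rank ker ∂_2 − rank ∂_3 = (2 − 2) − 0 = 0, and there is no ∂_3, so H_2 ≅ 0.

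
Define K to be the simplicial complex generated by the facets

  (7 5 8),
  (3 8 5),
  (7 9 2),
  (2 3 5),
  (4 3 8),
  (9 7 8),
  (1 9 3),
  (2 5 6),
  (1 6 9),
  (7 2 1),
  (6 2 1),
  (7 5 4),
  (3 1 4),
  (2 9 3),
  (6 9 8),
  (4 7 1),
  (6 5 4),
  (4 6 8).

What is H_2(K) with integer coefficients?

Take the total order 1 < 2 < 3 < 4 < 5 < 6 < 7 < 8 < 9 on the vertex set. Then K (dimension 2) consists of the simplices:

  0-simplices (9): [1], [2], [3], [4], [5], [6], [7], [8], [9]
  1-simplices (27): (27 of them)
  2-simplices (18): [1,2,6], [1,2,7], [1,3,4], [1,3,9], [1,4,7], [1,6,9], [2,3,5], [2,3,9], [2,5,6], [2,7,9], [3,4,8], [3,5,8], [4,5,6], [4,5,7], [4,6,8], [5,7,8], [6,8,9], [7,8,9]

giving chain groups C_0 ≅ Z^9, C_1 ≅ Z^27, C_2 ≅ Z^18.

∂_1: C_1 → C_0 maps an edge to its endpoints' difference, ∂[p,q] = q − p.
The 9×27 boundary matrix has rank 8 and Smith normal form diag(1,1,1,1,1,1,1,1).

∂_2: C_2 → C_1 acts by ∂[p,q,r] = [q,r] − [p,r] + [p,q]. For instance
  ∂[5,7,8] = [7,8] − [5,8] + [5,7],
  ∂[6,8,9] = [8,9] − [6,9] + [6,8].
The 27×18 boundary matrix has rank 18 and Smith normal form diag(1,1,1,1,1,1,1,1,1,1,1,1,1,1,1,1,1,2).

From H_k ≅ ker(∂_k) / im(∂_{k+1}) we obtain:

  H_2: rank ker ∂_2 − rank ∂_3 = (18 − 18) − 0 = 0, and there is no ∂_3, so H_2 ≅ 0.

H_2 ≅ 0.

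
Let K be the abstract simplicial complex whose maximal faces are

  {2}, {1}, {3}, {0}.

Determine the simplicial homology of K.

H_0 = Z^4.

Order the vertices as 0 < 1 < 2 < 3. Listing each simplex with vertices in this order, K has dimension 0 with simplices:

  0-simplices (4): [0], [1], [2], [3]

giving chain groups C_0 ≅ Z^4.

From H_k ≅ ker(∂_k) / im(∂_{k+1}) we obtain:

  H_0: rank C_0 − rank ∂_1 = 4 − 0 = 4, and there is no ∂_1, so H_0 = Z^4.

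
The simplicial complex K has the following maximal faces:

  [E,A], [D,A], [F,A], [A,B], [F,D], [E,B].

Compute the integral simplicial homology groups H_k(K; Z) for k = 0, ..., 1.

H_0 = Z,  H_1 = Z^2.

Take the total order A < B < D < E < F on the vertex set. Then K (dimension 1) consists of the simplices:

  0-simplices (5): A, B, D, E, F
  1-simplices (6): AB, AD, AE, AF, BE, DF

Hence C_0 ≅ Z^5, C_1 ≅ Z^6.

∂_1: C_1 → C_0 is given by ∂[p,q] = [q] − [p]. For instance
  ∂AE = E − A.
The 5×6 boundary matrix has rank 4 and Smith normal form diag(1,1,1,1).

Reading off H_k = ker ∂_k / im ∂_{k+1}:

  H_0: rank C_0 − rank ∂_1 = 5 − 4 = 1, and the invariant factors of ∂_1 are all 1, so H_0 = Z.
  H_1: rank ker ∂_1 − rank ∂_2 = (6 − 4) − 0 = 2, and there is no ∂_2, so H_1 = Z^2.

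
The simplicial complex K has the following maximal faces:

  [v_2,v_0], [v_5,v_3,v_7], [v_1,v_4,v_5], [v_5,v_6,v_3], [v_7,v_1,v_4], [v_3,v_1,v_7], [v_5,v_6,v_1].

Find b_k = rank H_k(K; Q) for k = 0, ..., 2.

Order the vertices as v_0 < v_1 < v_2 < v_3 < v_4 < v_5 < v_6 < v_7. Listing each simplex with vertices in this order, K has dimension 2 with simplices:

  0-simplices (8): [v_0], [v_1], [v_2], [v_3], [v_4], [v_5], [v_6], [v_7]
  1-simplices (13): [v_0,v_2], [v_1,v_3], [v_1,v_4], [v_1,v_5], [v_1,v_6], [v_1,v_7], [v_3,v_5], [v_3,v_6], [v_3,v_7], [v_4,v_5], [v_4,v_7], [v_5,v_6], [v_5,v_7]
  2-simplices (6): [v_1,v_3,v_7], [v_1,v_4,v_5], [v_1,v_4,v_7], [v_1,v_5,v_6], [v_3,v_5,v_6], [v_3,v_5,v_7]

giving chain groups C_0 ≅ Z^8, C_1 ≅ Z^13, C_2 ≅ Z^6.

Boundary ∂_1: C_1 → C_0 is given by ∂[p,q] = [q] − [p].
This gives a 8×13 integer matrix of rank 6; reducing to Smith normal form yields diagonal entries (1,1,1,1,1,1).

Boundary ∂_2: C_2 → C_1 acts by ∂[p,q,r] = [q,r] − [p,r] + [p,q]. For instance
  ∂[v_1,v_3,v_7] = [v_3,v_7] − [v_1,v_7] + [v_1,v_3],
  ∂[v_3,v_5,v_7] = [v_5,v_7] − [v_3,v_7] + [v_3,v_5].
The 13×6 boundary matrix has rank 6 and Smith normal form diag(1,1,1,1,1,1).

Reading off H_k = ker ∂_k / im ∂_{k+1}:

  H_0: rank C_0 − rank ∂_1 = 8 − 6 = 2, and the invariant factors of ∂_1 are all 1, so H_0 ≅ Z^2.
  H_1: rank ker ∂_1 − rank ∂_2 = (13 − 6) − 6 = 1, and the invariant factors of ∂_2 are all 1, so H_1 ≅ Z.
  H_2: rank ker ∂_2 − rank ∂_3 = (6 − 6) − 0 = 0, and there is no ∂_3, so H_2 ≅ 0.

(K is a triangulation of the disjoint union of the cylinder S^1 x I and the 1-simplex.)

Hence the Betti numbers are b_0 = 2, b_1 = 1, b_2 = 0.

b_0 = 2, b_1 = 1, b_2 = 0.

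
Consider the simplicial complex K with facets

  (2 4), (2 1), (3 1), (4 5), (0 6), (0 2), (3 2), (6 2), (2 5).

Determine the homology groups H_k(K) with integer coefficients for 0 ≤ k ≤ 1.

We work with the vertex ordering 0 < 1 < 2 < 3 < 4 < 5 < 6. The simplices of K, each written with vertices in increasing order, are:

  0-simplices (7): [0], [1], [2], [3], [4], [5], [6]
  1-simplices (9): [0,2], [0,6], [1,2], [1,3], [2,3], [2,4], [2,5], [2,6], [4,5]

giving chain groups C_0 ≅ Z^7, C_1 ≅ Z^9.

∂_1: C_1 → C_0 maps an edge to its endpoints' difference, ∂[p,q] = q − p. For instance
  ∂[2,3] = [3] − [2].
This gives a 7×9 integer matrix of rank 6; reducing to Smith normal form yields diagonal entries (1,1,1,1,1,1).

From H_k ≅ ker(∂_k) / im(∂_{k+1}) we obtain:

  H_0: rank C_0 − rank ∂_1 = 7 − 6 = 1, and the invariant factors of ∂_1 are all 1, so H_0 = Z.
  H_1: rank ker ∂_1 − rank ∂_2 = (9 − 6) − 0 = 3, and there is no ∂_2, so H_1 = Z^3.

H_0 = Z,  H_1 = Z^3.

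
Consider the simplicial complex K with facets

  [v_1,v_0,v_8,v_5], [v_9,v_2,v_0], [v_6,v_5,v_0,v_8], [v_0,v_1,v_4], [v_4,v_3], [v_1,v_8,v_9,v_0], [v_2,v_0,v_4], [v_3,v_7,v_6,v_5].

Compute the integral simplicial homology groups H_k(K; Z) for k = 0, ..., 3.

H_0 = Z,  H_1 = Z,  H_2 = 0,  H_3 = 0.

We work with the vertex ordering v_0 < v_1 < v_2 < v_3 < v_4 < v_5 < v_6 < v_7 < v_8 < v_9. The simplices of K, each written with vertices in increasing order, are:

  0-simplices (10): [v_0], [v_1], [v_2], [v_3], [v_4], [v_5], [v_6], [v_7], [v_8], [v_9]
  1-simplices (23): (23 of them)
  2-simplices (17): (17 of them)
  3-simplices (4): [v_0,v_1,v_5,v_8], [v_0,v_1,v_8,v_9], [v_0,v_5,v_6,v_8], [v_3,v_5,v_6,v_7]

so the chain groups are C_0 ≅ Z^10, C_1 ≅ Z^23, C_2 ≅ Z^17, C_3 ≅ Z^4.

Boundary ∂_1: C_1 → C_0 sends each edge [p,q] (with p < q) to q − p. For instance
  ∂[v_0,v_6] = [v_6] − [v_0].
As a 10×23 matrix over Z this has rank 9, with invariant factors (1,1,1,1,1,1,1,1,1).

Boundary ∂_2: C_2 → C_1 maps a triangle to the signed sum of its edges. For instance
  ∂[v_0,v_6,v_8] = [v_6,v_8] − [v_0,v_8] + [v_0,v_6],
  ∂[v_0,v_1,v_5] = [v_1,v_5] − [v_0,v_5] + [v_0,v_1].
The 23×17 boundary matrix has rank 13 and Smith normal form diag(1,1,1,1,1,1,1,1,1,1,1,1,1).

Boundary ∂_3: C_3 → C_2 sends each 3-simplex σ to the alternating sum Σ_i (−1)^i (σ with its i-th vertex removed). For instance
  ∂[v_0,v_5,v_6,v_8] = [v_5,v_6,v_8] − [v_0,v_6,v_8] + [v_0,v_5,v_8] − [v_0,v_5,v_6],
  ∂[v_3,v_5,v_6,v_7] = [v_5,v_6,v_7] − [v_3,v_6,v_7] + [v_3,v_5,v_7] − [v_3,v_5,v_6].
The resulting 17×4 matrix has rank 4, and its Smith normal form has invariant factors (1,1,1,1).

From H_k ≅ ker(∂_k) / im(∂_{k+1}) we obtain:

  H_0: rank C_0 − rank ∂_1 = 10 − 9 = 1, and the invariant factors of ∂_1 are all 1, so H_0 ≅ Z.
  H_1: rank ker ∂_1 − rank ∂_2 = (23 − 9) − 13 = 1, and the invariant factors of ∂_2 are all 1, so H_1 ≅ Z.
  H_2: rank ker ∂_2 − rank ∂_3 = (17 − 13) − 4 = 0, and the invariant factors of ∂_3 are all 1, so H_2 ≅ 0.
  H_3: rank ker ∂_3 − rank ∂_4 = (4 − 4) − 0 = 0, and there is no ∂_4, so H_3 ≅ 0.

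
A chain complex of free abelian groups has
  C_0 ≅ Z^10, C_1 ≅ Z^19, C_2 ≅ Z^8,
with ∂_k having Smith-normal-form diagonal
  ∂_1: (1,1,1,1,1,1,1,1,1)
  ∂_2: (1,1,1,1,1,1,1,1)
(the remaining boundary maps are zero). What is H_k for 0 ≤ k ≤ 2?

H_0 ≅ Z,  H_1 ≅ Z^2,  H_2 = 0.

H_0: b_0 = 10 − 0 − 9 = 1; torsion from ∂_1 factors > 1: none. So H_0 ≅ Z.
H_1: b_1 = 19 − 9 − 8 = 2; torsion from ∂_2 factors > 1: none. So H_1 ≅ Z^2.
H_2: b_2 = 8 − 8 − 0 = 0; torsion from ∂_3 factors > 1: none. So H_2 ≅ 0.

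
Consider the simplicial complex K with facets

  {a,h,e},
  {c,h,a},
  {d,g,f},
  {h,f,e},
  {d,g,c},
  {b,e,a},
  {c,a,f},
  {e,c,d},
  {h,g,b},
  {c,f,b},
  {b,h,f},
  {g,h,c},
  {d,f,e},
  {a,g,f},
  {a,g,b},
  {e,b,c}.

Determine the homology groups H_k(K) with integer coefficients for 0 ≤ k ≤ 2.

H_0 = Z,  H_1 = Z^2,  H_2 = Z.

Order the vertices as a < b < c < d < e < f < g < h. Listing each simplex with vertices in this order, K has dimension 2 with simplices:

  0-simplices (8): a, b, c, d, e, f, g, h
  1-simplices (24): ab, ac, ae, af, ag, ah, bc, be, bf, bg, bh, cd, ce, cf, cg, ch, de, df, dg, ef, eh, fg, fh, gh
  2-simplices (16): abe, abg, acf, ach, aeh, afg, bce, bcf, bfh, bgh, cde, cdg, cgh, def, dfg, efh

giving chain groups C_0 ≅ Z^8, C_1 ≅ Z^24, C_2 ≅ Z^16.

Boundary ∂_1: C_1 → C_0 maps an edge to its endpoints' difference, ∂[p,q] = q − p.
As a 8×24 matrix over Z this has rank 7, with invariant factors (1,1,1,1,1,1,1).

The boundary map ∂_2: C_2 → C_1 maps a triangle to the signed sum of its edges. For instance
  ∂cgh = gh − ch + cg,
  ∂cdg = dg − cg + cd.
The resulting 24×16 matrix has rank 15, and its Smith normal form has invariant factors (1,1,1,1,1,1,1,1,1,1,1,1,1,1,1).

Computing H_k = (kernel of ∂_k) / (image of ∂_{k+1}):

  H_0: rank C_0 − rank ∂_1 = 8 − 7 = 1, and the invariant factors of ∂_1 are all 1, so H_0 ≅ Z.
  H_1: rank ker ∂_1 − rank ∂_2 = (24 − 7) − 15 = 2, and the invariant factors of ∂_2 are all 1, so H_1 ≅ Z^2.
  H_2: rank ker ∂_2 − rank ∂_3 = (16 − 15) − 0 = 1, and there is no ∂_3, so H_2 ≅ Z.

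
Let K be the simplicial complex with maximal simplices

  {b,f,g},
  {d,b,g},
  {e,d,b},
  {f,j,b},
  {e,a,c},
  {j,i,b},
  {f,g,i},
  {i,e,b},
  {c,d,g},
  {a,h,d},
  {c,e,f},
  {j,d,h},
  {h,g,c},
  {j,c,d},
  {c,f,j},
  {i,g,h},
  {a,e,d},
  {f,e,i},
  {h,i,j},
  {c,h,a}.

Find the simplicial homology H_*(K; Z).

H_0 = Z,  H_1 = Z ⊕ Z/2Z,  H_2 = 0.

K has 10 vertices, 30 edges, 20 triangles.
rank ∂_0 = 0, rank ∂_1 = 9 ⇒ b_0 = 10 − 0 − 9 = 1; all invariant factors of ∂_1 are 1 so no torsion. So H_0 = Z.
rank ∂_1 = 9, rank ∂_2 = 20 ⇒ b_1 = 30 − 9 − 20 = 1; ∂_2 has invariant factor(s) [2] giving torsion. So H_1 = Z ⊕ Z/2Z.
rank ∂_2 = 20, rank ∂_3 = 0 ⇒ b_2 = 20 − 20 − 0 = 0. So H_2 = 0.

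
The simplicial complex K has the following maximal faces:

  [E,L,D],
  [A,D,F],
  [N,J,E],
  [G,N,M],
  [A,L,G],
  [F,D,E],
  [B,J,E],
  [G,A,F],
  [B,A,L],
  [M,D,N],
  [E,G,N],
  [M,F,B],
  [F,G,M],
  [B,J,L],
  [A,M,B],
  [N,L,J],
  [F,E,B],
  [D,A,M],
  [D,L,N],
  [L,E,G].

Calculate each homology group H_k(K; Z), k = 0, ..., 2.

We work with the vertex ordering A < B < D < E < F < G < J < L < M < N. The simplices of K, each written with vertices in increasing order, are:

  0-simplices (10): A, B, D, E, F, G, J, L, M, N
  1-simplices (30): AB, AD, AF, AG, AL, AM, BE, BF, BJ, BL, BM, DE, DF, DL, DM, DN, EF, EG, EJ, EL, EN, FG, FM, GL, GM, GN, JL, JN, LN, MN
  2-simplices (20): ABL, ABM, ADF, ADM, AFG, AGL, BEF, BEJ, BFM, BJL, DEF, DEL, DLN, DMN, EGL, EGN, EJN, FGM, GMN, JLN

Hence C_0 ≅ Z^10, C_1 ≅ Z^30, C_2 ≅ Z^20.

The boundary map ∂_1: C_1 → C_0 sends each edge [p,q] (with p < q) to q − p. For instance
  ∂EJ = J − E.
The resulting 10×30 matrix has rank 9, and its Smith normal form has invariant factors (1,1,1,1,1,1,1,1,1).

The boundary map ∂_2: C_2 → C_1 sends each 2-simplex [p,q,r] to [q,r] − [p,r] + [p,q]. For instance
  ∂DMN = MN − DN + DM,
  ∂DLN = LN − DN + DL.
This gives a 30×20 integer matrix of rank 20; reducing to Smith normal form yields diagonal entries (1,1,1,1,1,1,1,1,1,1,1,1,1,1,1,1,1,1,1,2).

From H_k ≅ ker(∂_k) / im(∂_{k+1}) we obtain:

  H_0: rank C_0 − rank ∂_1 = 10 − 9 = 1, and the invariant factors of ∂_1 are all 1, so H_0 = Z.
  H_1: rank ker ∂_1 − rank ∂_2 = (30 − 9) − 20 = 1, and ∂_2 has invariant factor 2 > 1, so H_1 = Z ⊕ Z/2.
  H_2: rank ker ∂_2 − rank ∂_3 = (20 − 20) − 0 = 0, and there is no ∂_3, so H_2 = 0.

As a check, the Euler characteristic is 10 − 30 + 20 = 0, which agrees with 1 − 1 + 0 = 0.

H_0 = Z,  H_1 = Z ⊕ Z/2,  H_2 = 0.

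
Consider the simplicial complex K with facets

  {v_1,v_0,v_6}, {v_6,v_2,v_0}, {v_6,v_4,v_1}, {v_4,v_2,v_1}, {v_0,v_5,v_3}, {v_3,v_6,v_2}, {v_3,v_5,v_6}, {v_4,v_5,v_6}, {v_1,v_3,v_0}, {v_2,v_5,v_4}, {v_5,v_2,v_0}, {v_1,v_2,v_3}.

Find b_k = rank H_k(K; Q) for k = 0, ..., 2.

b_0 = 1, b_1 = 0, b_2 = 0.

We work with the vertex ordering v_0 < v_1 < v_2 < v_3 < v_4 < v_5 < v_6. The simplices of K, each written with vertices in increasing order, are:

  0-simplices (7): [v_0], [v_1], [v_2], [v_3], [v_4], [v_5], [v_6]
  1-simplices (18): (18 of them)
  2-simplices (12): (12 of them)

Hence C_0 ≅ Z^7, C_1 ≅ Z^18, C_2 ≅ Z^12.

Boundary ∂_1: C_1 → C_0 maps an edge to its endpoints' difference, ∂[p,q] = q − p. For instance
  ∂[v_3,v_6] = [v_6] − [v_3].
As a 7×18 matrix over Z this has rank 6, with invariant factors (1,1,1,1,1,1).

The boundary map ∂_2: C_2 → C_1 acts by ∂[p,q,r] = [q,r] − [p,r] + [p,q]. For instance
  ∂[v_4,v_5,v_6] = [v_5,v_6] − [v_4,v_6] + [v_4,v_5],
  ∂[v_2,v_3,v_6] = [v_3,v_6] − [v_2,v_6] + [v_2,v_3].
The resulting 18×12 matrix has rank 12, and its Smith normal form has invariant factors (1,1,1,1,1,1,1,1,1,1,1,2).

Computing H_k = (kernel of ∂_k) / (image of ∂_{k+1}):

  H_0: rank C_0 − rank ∂_1 = 7 − 6 = 1, and the invariant factors of ∂_1 are all 1, so H_0 = Z.
  H_1: rank ker ∂_1 − rank ∂_2 = (18 − 6) − 12 = 0, and ∂_2 has invariant factor 2 > 1, so H_1 = Z/2.
  H_2: rank ker ∂_2 − rank ∂_3 = (12 − 12) − 0 = 0, and there is no ∂_3, so H_2 = 0.

Hence the Betti numbers are b_0 = 1, b_1 = 0, b_2 = 0.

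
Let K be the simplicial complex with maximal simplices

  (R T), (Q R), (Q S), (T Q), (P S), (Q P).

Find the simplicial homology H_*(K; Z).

Fix the vertex order P < Q < R < S < T and write every simplex with vertices in increasing order. Then dim K = 1 and the simplices of K are:

  0-simplices (5): P, Q, R, S, T
  1-simplices (6): PQ, PS, QR, QS, QT, RT

so the chain groups are C_0 ≅ Z^5, C_1 ≅ Z^6.

Boundary ∂_1: C_1 → C_0 is given by ∂[p,q] = [q] − [p]. For instance
  ∂QR = R − Q.
The 5×6 boundary matrix has rank 4 and Smith normal form diag(1,1,1,1).

Now H_k = ker ∂_k / im ∂_{k+1}, so:

  H_0: rank C_0 − rank ∂_1 = 5 − 4 = 1, and the invariant factors of ∂_1 are all 1, so H_0 ≅ Z.
  H_1: rank ker ∂_1 − rank ∂_2 = (6 − 4) − 0 = 2, and there is no ∂_2, so H_1 ≅ Z^2.

(K is a triangulation of a wedge of 2 circles.)

H_0 ≅ Z,  H_1 ≅ Z^2.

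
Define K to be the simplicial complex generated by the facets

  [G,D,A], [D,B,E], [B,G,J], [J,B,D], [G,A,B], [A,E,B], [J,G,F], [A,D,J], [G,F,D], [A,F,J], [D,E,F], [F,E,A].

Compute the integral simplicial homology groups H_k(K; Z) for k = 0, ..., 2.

H_0 = Z,  H_1 = Z_2,  H_2 = 0.

Fix the vertex order A < B < D < E < F < G < J and write every simplex with vertices in increasing order. Then dim K = 2 and the simplices of K are:

  0-simplices (7): A, B, D, E, F, G, J
  1-simplices (18): AB, AD, AE, AF, AG, AJ, BD, BE, BG, BJ, DE, DF, DG, DJ, EF, FG, FJ, GJ
  2-simplices (12): ABE, ABG, ADG, ADJ, AEF, AFJ, BDE, BDJ, BGJ, DEF, DFG, FGJ

so the chain groups are C_0 ≅ Z^7, C_1 ≅ Z^18, C_2 ≅ Z^12.

The boundary map ∂_1: C_1 → C_0 maps an edge to its endpoints' difference, ∂[p,q] = q − p. For instance
  ∂AB = B − A.
The 7×18 boundary matrix has rank 6 and Smith normal form diag(1,1,1,1,1,1).

The boundary map ∂_2: C_2 → C_1 sends each 2-simplex [p,q,r] to [q,r] − [p,r] + [p,q]. For instance
  ∂BDJ = DJ − BJ + BD,
  ∂ABG = BG − AG + AB.
This gives a 18×12 integer matrix of rank 12; reducing to Smith normal form yields diagonal entries (1,1,1,1,1,1,1,1,1,1,1,2).

Computing H_k = (kernel of ∂_k) / (image of ∂_{k+1}):

  H_0: rank C_0 − rank ∂_1 = 7 − 6 = 1, and the invariant factors of ∂_1 are all 1, so H_0 = Z.
  H_1: rank ker ∂_1 − rank ∂_2 = (18 − 6) − 12 = 0, and ∂_2 has invariant factor 2 > 1, so H_1 = Z_2.
  H_2: rank ker ∂_2 − rank ∂_3 = (12 − 12) − 0 = 0, and there is no ∂_3, so H_2 = 0.

As a check, the Euler characteristic is 7 − 18 + 12 = 1, which agrees with 1 − 0 + 0 = 1.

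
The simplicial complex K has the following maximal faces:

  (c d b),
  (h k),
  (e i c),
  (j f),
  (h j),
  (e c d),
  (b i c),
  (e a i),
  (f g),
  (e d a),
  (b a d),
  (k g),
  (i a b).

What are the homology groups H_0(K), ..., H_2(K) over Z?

H_0 = Z^2,  H_1 = Z,  H_2 = Z.

We work with the vertex ordering a < b < c < d < e < f < g < h < i < j < k. The simplices of K, each written with vertices in increasing order, are:

  0-simplices (11): a, b, c, d, e, f, g, h, i, j, k
  1-simplices (17): ab, ad, ae, ai, bc, bd, bi, cd, ce, ci, de, ei, fg, fj, gk, hj, hk
  2-simplices (8): abd, abi, ade, aei, bcd, bci, cde, cei

so the chain groups are C_0 ≅ Z^11, C_1 ≅ Z^17, C_2 ≅ Z^8.

The boundary map ∂_1: C_1 → C_0 sends each edge [p,q] (with p < q) to q − p.
The 11×17 boundary matrix has rank 9 and Smith normal form diag(1,1,1,1,1,1,1,1,1).

∂_2: C_2 → C_1 maps a triangle to the signed sum of its edges. For instance
  ∂bcd = cd − bd + bc,
  ∂ade = de − ae + ad.
This gives a 17×8 integer matrix of rank 7; reducing to Smith normal form yields diagonal entries (1,1,1,1,1,1,1).

Now H_k = ker ∂_k / im ∂_{k+1}, so:

  H_0: rank C_0 − rank ∂_1 = 11 − 9 = 2, and the invariant factors of ∂_1 are all 1, so H_0 = Z^2.
  H_1: rank ker ∂_1 − rank ∂_2 = (17 − 9) − 7 = 1, and the invariant factors of ∂_2 are all 1, so H_1 = Z.
  H_2: rank ker ∂_2 − rank ∂_3 = (8 − 7) − 0 = 1, and there is no ∂_3, so H_2 = Z.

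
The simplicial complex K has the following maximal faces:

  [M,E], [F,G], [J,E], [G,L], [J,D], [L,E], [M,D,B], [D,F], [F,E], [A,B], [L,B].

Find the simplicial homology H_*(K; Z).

K has 9 vertices, 13 edges, 1 triangle.
rank ∂_0 = 0, rank ∂_1 = 8 ⇒ b_0 = 9 − 0 − 8 = 1; all invariant factors of ∂_1 are 1 so no torsion. So H_0 = Z.
rank ∂_1 = 8, rank ∂_2 = 1 ⇒ b_1 = 13 − 8 − 1 = 4; all invariant factors of ∂_2 are 1 so no torsion. So H_1 = Z^4.
rank ∂_2 = 1, rank ∂_3 = 0 ⇒ b_2 = 1 − 1 − 0 = 0. So H_2 = 0.

H_0 ≅ Z,  H_1 ≅ Z^4,  H_2 = 0.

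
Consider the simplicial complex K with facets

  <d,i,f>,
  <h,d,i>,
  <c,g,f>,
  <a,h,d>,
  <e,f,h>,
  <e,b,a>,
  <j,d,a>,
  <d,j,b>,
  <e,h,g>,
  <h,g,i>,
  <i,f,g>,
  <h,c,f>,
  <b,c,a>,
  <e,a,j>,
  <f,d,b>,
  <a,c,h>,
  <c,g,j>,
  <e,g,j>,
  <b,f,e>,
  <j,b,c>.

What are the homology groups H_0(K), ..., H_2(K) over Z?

H_0 = Z,  H_1 = Z ⊕ Z/2,  H_2 = 0.

Take the total order a < b < c < d < e < f < g < h < i < j on the vertex set. Then K (dimension 2) consists of the simplices:

  0-simplices (10): a, b, c, d, e, f, g, h, i, j
  1-simplices (30): ab, ac, ad, ae, ah, aj, bc, bd, be, bf, bj, cf, cg, ch, cj, df, dh, di, dj, ef, eg, eh, ej, fg, fh, fi, gh, gi, gj, hi
  2-simplices (20): abc, abe, ach, adh, adj, aej, bcj, bdf, bdj, bef, cfg, cfh, cgj, dfi, dhi, efh, egh, egj, fgi, ghi

giving chain groups C_0 ≅ Z^10, C_1 ≅ Z^30, C_2 ≅ Z^20.

The boundary map ∂_1: C_1 → C_0 maps an edge to its endpoints' difference, ∂[p,q] = q − p. For instance
  ∂di = i − d.
The resulting 10×30 matrix has rank 9, and its Smith normal form has invariant factors (1,1,1,1,1,1,1,1,1).

∂_2: C_2 → C_1 acts by ∂[p,q,r] = [q,r] − [p,r] + [p,q]. For instance
  ∂ghi = hi − gi + gh,
  ∂fgi = gi − fi + fg.
The resulting 30×20 matrix has rank 20, and its Smith normal form has invariant factors (1,1,1,1,1,1,1,1,1,1,1,1,1,1,1,1,1,1,1,2).

From H_k ≅ ker(∂_k) / im(∂_{k+1}) we obtain:

  H_0: rank C_0 − rank ∂_1 = 10 − 9 = 1, and the invariant factors of ∂_1 are all 1, so H_0 = Z.
  H_1: rank ker ∂_1 − rank ∂_2 = (30 − 9) − 20 = 1, and ∂_2 has invariant factor 2 > 1, so H_1 = Z ⊕ Z/2.
  H_2: rank ker ∂_2 − rank ∂_3 = (20 − 20) − 0 = 0, and there is no ∂_3, so H_2 = 0.

As a check, the Euler characteristic is 10 − 30 + 20 = 0, which agrees with 1 − 1 + 0 = 0.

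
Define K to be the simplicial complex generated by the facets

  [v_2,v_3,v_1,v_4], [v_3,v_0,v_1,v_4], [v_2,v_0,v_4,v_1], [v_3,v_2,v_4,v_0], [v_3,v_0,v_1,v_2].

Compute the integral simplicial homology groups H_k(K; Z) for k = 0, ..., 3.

Order the vertices as v_0 < v_1 < v_2 < v_3 < v_4. Listing each simplex with vertices in this order, K has dimension 3 with simplices:

  0-simplices (5): [v_0], [v_1], [v_2], [v_3], [v_4]
  1-simplices (10): [v_0,v_1], [v_0,v_2], [v_0,v_3], [v_0,v_4], [v_1,v_2], [v_1,v_3], [v_1,v_4], [v_2,v_3], [v_2,v_4], [v_3,v_4]
  2-simplices (10): [v_0,v_1,v_2], [v_0,v_1,v_3], [v_0,v_1,v_4], [v_0,v_2,v_3], [v_0,v_2,v_4], [v_0,v_3,v_4], [v_1,v_2,v_3], [v_1,v_2,v_4], [v_1,v_3,v_4], [v_2,v_3,v_4]
  3-simplices (5): [v_0,v_1,v_2,v_3], [v_0,v_1,v_2,v_4], [v_0,v_1,v_3,v_4], [v_0,v_2,v_3,v_4], [v_1,v_2,v_3,v_4]

Hence C_0 ≅ Z^5, C_1 ≅ Z^10, C_2 ≅ Z^10, C_3 ≅ Z^5.

The boundary map ∂_1: C_1 → C_0 sends each edge [p,q] (with p < q) to q − p.
The resulting 5×10 matrix has rank 4, and its Smith normal form has invariant factors (1,1,1,1).

The boundary map ∂_2: C_2 → C_1 maps a triangle to the signed sum of its edges. For instance
  ∂[v_1,v_2,v_4] = [v_2,v_4] − [v_1,v_4] + [v_1,v_2],
  ∂[v_0,v_3,v_4] = [v_3,v_4] − [v_0,v_4] + [v_0,v_3].
The resulting 10×10 matrix has rank 6, and its Smith normal form has invariant factors (1,1,1,1,1,1).

The boundary map ∂_3: C_3 → C_2 sends each 3-simplex σ to the alternating sum Σ_i (−1)^i (σ with its i-th vertex removed). For instance
  ∂[v_0,v_1,v_2,v_4] = [v_1,v_2,v_4] − [v_0,v_2,v_4] + [v_0,v_1,v_4] − [v_0,v_1,v_2],
  ∂[v_0,v_1,v_3,v_4] = [v_1,v_3,v_4] − [v_0,v_3,v_4] + [v_0,v_1,v_4] − [v_0,v_1,v_3].
The resulting 10×5 matrix has rank 4, and its Smith normal form has invariant factors (1,1,1,1).

Now H_k = ker ∂_k / im ∂_{k+1}, so:

  H_0: rank C_0 − rank ∂_1 = 5 − 4 = 1, and the invariant factors of ∂_1 are all 1, so H_0 ≅ Z.
  H_1: rank ker ∂_1 − rank ∂_2 = (10 − 4) − 6 = 0, and the invariant factors of ∂_2 are all 1, so H_1 ≅ 0.
  H_2: rank ker ∂_2 − rank ∂_3 = (10 − 6) − 4 = 0, and the invariant factors of ∂_3 are all 1, so H_2 ≅ 0.
  H_3: rank ker ∂_3 − rank ∂_4 = (5 − 4) − 0 = 1, and there is no ∂_4, so H_3 ≅ Z.

H_0 = Z,  H_1 = 0,  H_2 = 0,  H_3 = Z.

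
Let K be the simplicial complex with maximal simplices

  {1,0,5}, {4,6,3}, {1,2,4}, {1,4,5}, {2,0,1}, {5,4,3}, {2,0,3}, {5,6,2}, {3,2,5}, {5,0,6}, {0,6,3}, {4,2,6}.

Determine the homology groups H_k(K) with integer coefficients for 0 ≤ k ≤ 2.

K has 7 vertices, 18 edges, 12 triangles.
rank ∂_0 = 0, rank ∂_1 = 6 ⇒ b_0 = 7 − 0 − 6 = 1; all invariant factors of ∂_1 are 1 so no torsion. So H_0 = Z.
rank ∂_1 = 6, rank ∂_2 = 12 ⇒ b_1 = 18 − 6 − 12 = 0; ∂_2 has invariant factor(s) [2] giving torsion. So H_1 = Z/2Z.
rank ∂_2 = 12, rank ∂_3 = 0 ⇒ b_2 = 12 − 12 − 0 = 0. So H_2 = 0.

H_0 = Z,  H_1 = Z/2Z,  H_2 = 0.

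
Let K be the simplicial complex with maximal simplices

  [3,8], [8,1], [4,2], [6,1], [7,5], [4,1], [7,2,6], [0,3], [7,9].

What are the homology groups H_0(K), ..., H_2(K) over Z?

Fix the vertex order 0 < 1 < 2 < 3 < 4 < 5 < 6 < 7 < 8 < 9 and write every simplex with vertices in increasing order. Then dim K = 2 and the simplices of K are:

  0-simplices (10): [0], [1], [2], [3], [4], [5], [6], [7], [8], [9]
  1-simplices (11): [0,3], [1,4], [1,6], [1,8], [2,4], [2,6], [2,7], [3,8], [5,7], [6,7], [7,9]
  2-simplices (1): [2,6,7]

so the chain groups are C_0 ≅ Z^10, C_1 ≅ Z^11, C_2 ≅ Z^1.

The boundary map ∂_1: C_1 → C_0 is given by ∂[p,q] = [q] − [p].
The 10×11 boundary matrix has rank 9 and Smith normal form diag(1,1,1,1,1,1,1,1,1).

Boundary ∂_2: C_2 → C_1 sends each 2-simplex [p,q,r] to [q,r] − [p,r] + [p,q]. For instance
  ∂[2,6,7] = [6,7] − [2,7] + [2,6].
This gives a 11×1 integer matrix of rank 1; reducing to Smith normal form yields diagonal entries (1).

Computing H_k = (kernel of ∂_k) / (image of ∂_{k+1}):

  H_0: rank C_0 − rank ∂_1 = 10 − 9 = 1, and the invariant factors of ∂_1 are all 1, so H_0 ≅ Z.
  H_1: rank ker ∂_1 − rank ∂_2 = (11 − 9) − 1 = 1, and the invariant factors of ∂_2 are all 1, so H_1 ≅ Z.
  H_2: rank ker ∂_2 − rank ∂_3 = (1 − 1) − 0 = 0, and there is no ∂_3, so H_2 ≅ 0.

H_0 = Z,  H_1 = Z,  H_2 = 0.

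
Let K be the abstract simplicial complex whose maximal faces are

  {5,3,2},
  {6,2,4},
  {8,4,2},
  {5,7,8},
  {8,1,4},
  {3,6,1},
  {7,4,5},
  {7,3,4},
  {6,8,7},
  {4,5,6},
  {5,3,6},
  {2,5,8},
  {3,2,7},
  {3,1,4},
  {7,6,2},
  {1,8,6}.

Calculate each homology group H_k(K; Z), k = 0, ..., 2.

Order the vertices as 1 < 2 < 3 < 4 < 5 < 6 < 7 < 8. Listing each simplex with vertices in this order, K has dimension 2 with simplices:

  0-simplices (8): [1], [2], [3], [4], [5], [6], [7], [8]
  1-simplices (24): (24 of them)
  2-simplices (16): [1,3,4], [1,3,6], [1,4,8], [1,6,8], [2,3,5], [2,3,7], [2,4,6], [2,4,8], [2,5,8], [2,6,7], [3,4,7], [3,5,6], [4,5,6], [4,5,7], [5,7,8], [6,7,8]

Hence C_0 ≅ Z^8, C_1 ≅ Z^24, C_2 ≅ Z^16.

The boundary map ∂_1: C_1 → C_0 is given by ∂[p,q] = [q] − [p]. For instance
  ∂[5,6] = [6] − [5].
The resulting 8×24 matrix has rank 7, and its Smith normal form has invariant factors (1,1,1,1,1,1,1).

∂_2: C_2 → C_1 maps a triangle to the signed sum of its edges. For instance
  ∂[2,4,6] = [4,6] − [2,6] + [2,4],
  ∂[4,5,6] = [5,6] − [4,6] + [4,5].
The resulting 24×16 matrix has rank 15, and its Smith normal form has invariant factors (1,1,1,1,1,1,1,1,1,1,1,1,1,1,1).

Computing H_k = (kernel of ∂_k) / (image of ∂_{k+1}):

  H_0: rank C_0 − rank ∂_1 = 8 − 7 = 1, and the invariant factors of ∂_1 are all 1, so H_0 ≅ Z.
  H_1: rank ker ∂_1 − rank ∂_2 = (24 − 7) − 15 = 2, and the invariant factors of ∂_2 are all 1, so H_1 ≅ Z^2.
  H_2: rank ker ∂_2 − rank ∂_3 = (16 − 15) − 0 = 1, and there is no ∂_3, so H_2 ≅ Z.

As a check, the Euler characteristic is 8 − 24 + 16 = 0, which agrees with 1 − 2 + 1 = 0.

H_0 = Z,  H_1 = Z^2,  H_2 = Z.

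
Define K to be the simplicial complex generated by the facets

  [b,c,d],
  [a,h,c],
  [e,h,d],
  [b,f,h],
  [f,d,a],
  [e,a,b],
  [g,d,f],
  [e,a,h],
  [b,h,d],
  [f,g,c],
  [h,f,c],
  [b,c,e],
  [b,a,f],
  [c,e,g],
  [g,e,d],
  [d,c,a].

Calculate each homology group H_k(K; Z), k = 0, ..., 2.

H_0 ≅ Z,  H_1 ≅ Z^2,  H_2 ≅ Z.

We work with the vertex ordering a < b < c < d < e < f < g < h. The simplices of K, each written with vertices in increasing order, are:

  0-simplices (8): a, b, c, d, e, f, g, h
  1-simplices (24): ab, ac, ad, ae, af, ah, bc, bd, be, bf, bh, cd, ce, cf, cg, ch, de, df, dg, dh, eg, eh, fg, fh
  2-simplices (16): abe, abf, acd, ach, adf, aeh, bcd, bce, bdh, bfh, ceg, cfg, cfh, deg, deh, dfg

Hence C_0 ≅ Z^8, C_1 ≅ Z^24, C_2 ≅ Z^16.

The boundary map ∂_1: C_1 → C_0 maps an edge to its endpoints' difference, ∂[p,q] = q − p. For instance
  ∂eg = g − e.
The 8×24 boundary matrix has rank 7 and Smith normal form diag(1,1,1,1,1,1,1).

The boundary map ∂_2: C_2 → C_1 maps a triangle to the signed sum of its edges. For instance
  ∂acd = cd − ad + ac,
  ∂ach = ch − ah + ac.
The 24×16 boundary matrix has rank 15 and Smith normal form diag(1,1,1,1,1,1,1,1,1,1,1,1,1,1,1).

From H_k ≅ ker(∂_k) / im(∂_{k+1}) we obtain:

  H_0: rank C_0 − rank ∂_1 = 8 − 7 = 1, and the invariant factors of ∂_1 are all 1, so H_0 = Z.
  H_1: rank ker ∂_1 − rank ∂_2 = (24 − 7) − 15 = 2, and the invariant factors of ∂_2 are all 1, so H_1 = Z^2.
  H_2: rank ker ∂_2 − rank ∂_3 = (16 − 15) − 0 = 1, and there is no ∂_3, so H_2 = Z.

(K is a triangulation of the torus T^2.)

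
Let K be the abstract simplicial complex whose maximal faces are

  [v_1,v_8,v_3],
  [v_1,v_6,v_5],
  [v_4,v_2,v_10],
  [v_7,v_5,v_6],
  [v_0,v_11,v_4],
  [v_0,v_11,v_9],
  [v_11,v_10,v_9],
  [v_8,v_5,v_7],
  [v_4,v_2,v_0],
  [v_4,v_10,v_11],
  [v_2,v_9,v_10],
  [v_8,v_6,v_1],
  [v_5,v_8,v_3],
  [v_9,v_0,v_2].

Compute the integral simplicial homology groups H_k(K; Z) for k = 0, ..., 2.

We work with the vertex ordering v_0 < v_1 < v_2 < v_3 < v_4 < v_5 < v_6 < v_7 < v_8 < v_9 < v_10 < v_11. The simplices of K, each written with vertices in increasing order, are:

  0-simplices (12): [v_0], [v_1], [v_2], [v_3], [v_4], [v_5], [v_6], [v_7], [v_8], [v_9], [v_10], [v_11]
  1-simplices (24): (24 of them)
  2-simplices (14): (14 of them)

giving chain groups C_0 ≅ Z^12, C_1 ≅ Z^24, C_2 ≅ Z^14.

Boundary ∂_1: C_1 → C_0 maps an edge to its endpoints' difference, ∂[p,q] = q − p.
As a 12×24 matrix over Z this has rank 10, with invariant factors (1,1,1,1,1,1,1,1,1,1).

∂_2: C_2 → C_1 sends each 2-simplex [p,q,r] to [q,r] − [p,r] + [p,q]. For instance
  ∂[v_4,v_10,v_11] = [v_10,v_11] − [v_4,v_11] + [v_4,v_10],
  ∂[v_5,v_6,v_7] = [v_6,v_7] − [v_5,v_7] + [v_5,v_6].
The resulting 24×14 matrix has rank 13, and its Smith normal form has invariant factors (1,1,1,1,1,1,1,1,1,1,1,1,1).

Reading off H_k = ker ∂_k / im ∂_{k+1}:

  H_0: rank C_0 − rank ∂_1 = 12 − 10 = 2, and the invariant factors of ∂_1 are all 1, so H_0 = Z^2.
  H_1: rank ker ∂_1 − rank ∂_2 = (24 − 10) − 13 = 1, and the invariant factors of ∂_2 are all 1, so H_1 = Z.
  H_2: rank ker ∂_2 − rank ∂_3 = (14 − 13) − 0 = 1, and there is no ∂_3, so H_2 = Z.

As a check, the Euler characteristic is 12 − 24 + 14 = 2, which agrees with 2 − 1 + 1 = 2.

H_0 ≅ Z^2,  H_1 ≅ Z,  H_2 ≅ Z.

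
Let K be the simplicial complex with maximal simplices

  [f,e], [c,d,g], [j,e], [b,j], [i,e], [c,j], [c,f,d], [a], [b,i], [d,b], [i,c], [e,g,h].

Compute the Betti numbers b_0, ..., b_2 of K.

b_0 = 2, b_1 = 5, b_2 = 0.

We work with the vertex ordering a < b < c < d < e < f < g < h < i < j. The simplices of K, each written with vertices in increasing order, are:

  0-simplices (10): a, b, c, d, e, f, g, h, i, j
  1-simplices (16): bd, bi, bj, cd, cf, cg, ci, cj, df, dg, ef, eg, eh, ei, ej, gh
  2-simplices (3): cdf, cdg, egh

so the chain groups are C_0 ≅ Z^10, C_1 ≅ Z^16, C_2 ≅ Z^3.

The boundary map ∂_1: C_1 → C_0 is given by ∂[p,q] = [q] − [p]. For instance
  ∂bi = i − b.
This gives a 10×16 integer matrix of rank 8; reducing to Smith normal form yields diagonal entries (1,1,1,1,1,1,1,1).

The boundary map ∂_2: C_2 → C_1 sends each 2-simplex [p,q,r] to [q,r] − [p,r] + [p,q]. For instance
  ∂cdg = dg − cg + cd,
  ∂cdf = df − cf + cd.
As a 16×3 matrix over Z this has rank 3, with invariant factors (1,1,1).

Computing H_k = (kernel of ∂_k) / (image of ∂_{k+1}):

  H_0: rank C_0 − rank ∂_1 = 10 − 8 = 2, and the invariant factors of ∂_1 are all 1, so H_0 ≅ Z^2.
  H_1: rank ker ∂_1 − rank ∂_2 = (16 − 8) − 3 = 5, and the invariant factors of ∂_2 are all 1, so H_1 ≅ Z^5.
  H_2: rank ker ∂_2 − rank ∂_3 = (3 − 3) − 0 = 0, and there is no ∂_3, so H_2 ≅ 0.

As a check, the Euler characteristic is 10 − 16 + 3 = -3, which agrees with 2 − 5 + 0 = -3.

Hence the Betti numbers are b_0 = 2, b_1 = 5, b_2 = 0.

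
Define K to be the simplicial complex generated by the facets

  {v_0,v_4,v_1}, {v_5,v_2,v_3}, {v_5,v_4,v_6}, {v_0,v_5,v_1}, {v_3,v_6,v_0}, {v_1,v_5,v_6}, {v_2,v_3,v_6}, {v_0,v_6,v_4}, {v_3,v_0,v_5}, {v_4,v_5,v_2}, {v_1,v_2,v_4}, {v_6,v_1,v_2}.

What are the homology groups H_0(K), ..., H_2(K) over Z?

Fix the vertex order v_0 < v_1 < v_2 < v_3 < v_4 < v_5 < v_6 and write every simplex with vertices in increasing order. Then dim K = 2 and the simplices of K are:

  0-simplices (7): [v_0], [v_1], [v_2], [v_3], [v_4], [v_5], [v_6]
  1-simplices (18): (18 of them)
  2-simplices (12): (12 of them)

Hence C_0 ≅ Z^7, C_1 ≅ Z^18, C_2 ≅ Z^12.

Boundary ∂_1: C_1 → C_0 sends each edge [p,q] (with p < q) to q − p. For instance
  ∂[v_0,v_3] = [v_3] − [v_0].
The resulting 7×18 matrix has rank 6, and its Smith normal form has invariant factors (1,1,1,1,1,1).

Boundary ∂_2: C_2 → C_1 sends each 2-simplex [p,q,r] to [q,r] − [p,r] + [p,q]. For instance
  ∂[v_1,v_2,v_4] = [v_2,v_4] − [v_1,v_4] + [v_1,v_2],
  ∂[v_1,v_5,v_6] = [v_5,v_6] − [v_1,v_6] + [v_1,v_5].
As a 18×12 matrix over Z this has rank 12, with invariant factors (1,1,1,1,1,1,1,1,1,1,1,2).

Now H_k = ker ∂_k / im ∂_{k+1}, so:

  H_0: rank C_0 − rank ∂_1 = 7 − 6 = 1, and the invariant factors of ∂_1 are all 1, so H_0 ≅ Z.
  H_1: rank ker ∂_1 − rank ∂_2 = (18 − 6) − 12 = 0, and ∂_2 has invariant factor 2 > 1, so H_1 ≅ Z/2.
  H_2: rank ker ∂_2 − rank ∂_3 = (12 − 12) − 0 = 0, and there is no ∂_3, so H_2 ≅ 0.

H_0 = Z,  H_1 = Z/2,  H_2 = 0.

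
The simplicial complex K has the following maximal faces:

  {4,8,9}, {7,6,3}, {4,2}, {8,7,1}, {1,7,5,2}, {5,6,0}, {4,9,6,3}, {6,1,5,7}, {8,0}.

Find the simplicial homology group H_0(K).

H_0 = Z.

Order the vertices as 0 < 1 < 2 < 3 < 4 < 5 < 6 < 7 < 8 < 9. Listing each simplex with vertices in this order, K has dimension 3 with simplices:

  0-simplices (10): [0], [1], [2], [3], [4], [5], [6], [7], [8], [9]
  1-simplices (24): (24 of them)
  2-simplices (15): [0,5,6], [1,2,5], [1,2,7], [1,5,6], [1,5,7], [1,6,7], [1,7,8], [2,5,7], [3,4,6], [3,4,9], [3,6,7], [3,6,9], [4,6,9], [4,8,9], [5,6,7]
  3-simplices (3): [1,2,5,7], [1,5,6,7], [3,4,6,9]

so the chain groups are C_0 ≅ Z^10, C_1 ≅ Z^24, C_2 ≅ Z^15, C_3 ≅ Z^3.

∂_1: C_1 → C_0 sends each edge [p,q] (with p < q) to q − p. For instance
  ∂[3,4] = [4] − [3].
The 10×24 boundary matrix has rank 9 and Smith normal form diag(1,1,1,1,1,1,1,1,1).

Boundary ∂_2: C_2 → C_1 acts by ∂[p,q,r] = [q,r] − [p,r] + [p,q]. For instance
  ∂[5,6,7] = [6,7] − [5,7] + [5,6],
  ∂[3,4,9] = [4,9] − [3,9] + [3,4].
This gives a 24×15 integer matrix of rank 12; reducing to Smith normal form yields diagonal entries (1,1,1,1,1,1,1,1,1,1,1,1).

The boundary map ∂_3: C_3 → C_2 sends each 3-simplex σ to the alternating sum Σ_i (−1)^i (σ with its i-th vertex removed). For instance
  ∂[3,4,6,9] = [4,6,9] − [3,6,9] + [3,4,9] − [3,4,6],
  ∂[1,5,6,7] = [5,6,7] − [1,6,7] + [1,5,7] − [1,5,6].
The resulting 15×3 matrix has rank 3, and its Smith normal form has invariant factors (1,1,1).

Computing H_k = (kernel of ∂_k) / (image of ∂_{k+1}):

  H_0: rank C_0 − rank ∂_1 = 10 − 9 = 1, and the invariant factors of ∂_1 are all 1, so H_0 = Z.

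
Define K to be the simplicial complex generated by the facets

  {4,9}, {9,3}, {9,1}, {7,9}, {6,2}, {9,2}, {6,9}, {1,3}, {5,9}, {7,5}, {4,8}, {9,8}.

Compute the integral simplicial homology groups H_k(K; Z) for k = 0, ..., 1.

K has 9 vertices, 12 edges.
rank ∂_0 = 0, rank ∂_1 = 8 ⇒ b_0 = 9 − 0 − 8 = 1; all invariant factors of ∂_1 are 1 so no torsion. So H_0 ≅ Z.
rank ∂_1 = 8, rank ∂_2 = 0 ⇒ b_1 = 12 − 8 − 0 = 4. So H_1 ≅ Z^4.

H_0 ≅ Z,  H_1 ≅ Z^4.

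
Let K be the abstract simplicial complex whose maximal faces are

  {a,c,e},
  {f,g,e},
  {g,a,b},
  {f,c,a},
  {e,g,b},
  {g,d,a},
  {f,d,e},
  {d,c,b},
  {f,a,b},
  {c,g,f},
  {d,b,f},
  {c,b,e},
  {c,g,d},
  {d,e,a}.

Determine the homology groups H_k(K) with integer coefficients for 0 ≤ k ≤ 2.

H_0 = Z,  H_1 = Z^2,  H_2 = Z.

Fix the vertex order a < b < c < d < e < f < g and write every simplex with vertices in increasing order. Then dim K = 2 and the simplices of K are:

  0-simplices (7): a, b, c, d, e, f, g
  1-simplices (21): ab, ac, ad, ae, af, ag, bc, bd, be, bf, bg, cd, ce, cf, cg, de, df, dg, ef, eg, fg
  2-simplices (14): abf, abg, ace, acf, ade, adg, bcd, bce, bdf, beg, cdg, cfg, def, efg

so the chain groups are C_0 ≅ Z^7, C_1 ≅ Z^21, C_2 ≅ Z^14.

∂_1: C_1 → C_0 is given by ∂[p,q] = [q] − [p]. For instance
  ∂ac = c − a.
The resulting 7×21 matrix has rank 6, and its Smith normal form has invariant factors (1,1,1,1,1,1).

The boundary map ∂_2: C_2 → C_1 acts by ∂[p,q,r] = [q,r] − [p,r] + [p,q]. For instance
  ∂cdg = dg − cg + cd,
  ∂beg = eg − bg + be.
As a 21×14 matrix over Z this has rank 13, with invariant factors (1,1,1,1,1,1,1,1,1,1,1,1,1).

From H_k ≅ ker(∂_k) / im(∂_{k+1}) we obtain:

  H_0: rank C_0 − rank ∂_1 = 7 − 6 = 1, and the invariant factors of ∂_1 are all 1, so H_0 = Z.
  H_1: rank ker ∂_1 − rank ∂_2 = (21 − 6) − 13 = 2, and the invariant factors of ∂_2 are all 1, so H_1 = Z^2.
  H_2: rank ker ∂_2 − rank ∂_3 = (14 − 13) − 0 = 1, and there is no ∂_3, so H_2 = Z.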